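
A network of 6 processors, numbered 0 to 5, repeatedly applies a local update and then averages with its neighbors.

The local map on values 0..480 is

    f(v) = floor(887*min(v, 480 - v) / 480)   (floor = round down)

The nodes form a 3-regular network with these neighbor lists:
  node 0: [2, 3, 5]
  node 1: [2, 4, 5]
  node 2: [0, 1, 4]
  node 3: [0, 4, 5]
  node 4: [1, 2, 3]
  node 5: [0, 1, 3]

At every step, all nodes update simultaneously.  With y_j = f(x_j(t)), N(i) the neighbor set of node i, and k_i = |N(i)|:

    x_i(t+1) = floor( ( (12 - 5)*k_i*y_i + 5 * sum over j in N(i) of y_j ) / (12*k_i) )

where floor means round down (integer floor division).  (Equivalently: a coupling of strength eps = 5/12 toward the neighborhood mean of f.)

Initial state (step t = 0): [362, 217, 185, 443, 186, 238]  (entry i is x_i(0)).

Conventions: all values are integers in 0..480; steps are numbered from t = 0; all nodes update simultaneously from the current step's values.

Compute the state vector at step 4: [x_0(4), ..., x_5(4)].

Simulating step by step:
t=0: [362, 217, 185, 443, 186, 238]
t=1: [244, 389, 332, 178, 312, 351]
t=2: [370, 212, 286, 328, 287, 268]
t=3: [261, 381, 340, 295, 350, 349]
t=4: [352, 208, 265, 321, 248, 269]

Answer: [352, 208, 265, 321, 248, 269]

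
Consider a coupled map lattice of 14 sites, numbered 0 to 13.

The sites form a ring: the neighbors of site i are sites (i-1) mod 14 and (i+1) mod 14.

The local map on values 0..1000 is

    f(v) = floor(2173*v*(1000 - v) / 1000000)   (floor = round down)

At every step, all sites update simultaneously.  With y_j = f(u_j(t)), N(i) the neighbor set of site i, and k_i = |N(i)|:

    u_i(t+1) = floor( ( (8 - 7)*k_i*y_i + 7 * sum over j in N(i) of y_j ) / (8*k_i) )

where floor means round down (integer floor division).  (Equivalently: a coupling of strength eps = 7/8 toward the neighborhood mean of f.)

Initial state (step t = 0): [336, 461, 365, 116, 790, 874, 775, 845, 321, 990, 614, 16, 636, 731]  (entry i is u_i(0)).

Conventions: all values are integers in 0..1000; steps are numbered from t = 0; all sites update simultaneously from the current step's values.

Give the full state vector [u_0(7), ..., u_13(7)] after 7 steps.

Answer: [539, 539, 539, 539, 539, 539, 539, 539, 539, 539, 539, 539, 539, 539]

Derivation:
t=0: [336, 461, 365, 116, 790, 874, 775, 845, 321, 990, 614, 16, 636, 731]
t=1: [483, 499, 395, 405, 246, 352, 276, 407, 192, 434, 88, 449, 264, 485]
t=2: [542, 532, 531, 468, 495, 428, 500, 402, 504, 290, 489, 327, 524, 489]
t=3: [541, 540, 541, 541, 536, 541, 528, 540, 491, 530, 472, 533, 513, 540]
t=4: [539, 539, 539, 539, 539, 540, 539, 541, 540, 541, 540, 541, 539, 540]
t=5: [539, 539, 539, 539, 539, 539, 539, 539, 539, 539, 539, 539, 539, 539]
t=6: [539, 539, 539, 539, 539, 539, 539, 539, 539, 539, 539, 539, 539, 539]
t=7: [539, 539, 539, 539, 539, 539, 539, 539, 539, 539, 539, 539, 539, 539]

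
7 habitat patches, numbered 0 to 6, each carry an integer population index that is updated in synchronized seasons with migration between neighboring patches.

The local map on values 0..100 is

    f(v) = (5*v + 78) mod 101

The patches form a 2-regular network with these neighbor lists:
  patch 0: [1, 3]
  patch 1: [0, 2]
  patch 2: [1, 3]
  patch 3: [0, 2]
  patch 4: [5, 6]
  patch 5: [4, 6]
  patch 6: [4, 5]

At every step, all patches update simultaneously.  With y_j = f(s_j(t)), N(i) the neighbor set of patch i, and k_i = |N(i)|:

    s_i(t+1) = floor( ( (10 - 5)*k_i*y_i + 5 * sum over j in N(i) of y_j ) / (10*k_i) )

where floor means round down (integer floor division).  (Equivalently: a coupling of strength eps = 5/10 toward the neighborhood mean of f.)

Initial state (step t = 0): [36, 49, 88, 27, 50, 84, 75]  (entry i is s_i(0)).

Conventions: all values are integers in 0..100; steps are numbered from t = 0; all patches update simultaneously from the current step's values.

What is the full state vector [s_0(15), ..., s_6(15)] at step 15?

Simulating step by step:
t=0: [36, 49, 88, 27, 50, 84, 75]
t=1: [35, 27, 14, 22, 48, 65, 54]
t=2: [50, 30, 48, 68, 43, 65, 51]
t=3: [22, 23, 17, 17, 78, 80, 62]
t=4: [82, 83, 69, 68, 71, 74, 77]
t=5: [67, 70, 35, 32, 40, 44, 47]
t=6: [19, 27, 40, 33, 64, 69, 48]
t=7: [49, 42, 51, 57, 56, 37, 36]
t=8: [46, 55, 51, 42, 56, 58, 57]
t=9: [36, 33, 49, 51, 58, 61, 60]
t=10: [45, 39, 27, 34, 71, 75, 73]
t=11: [29, 38, 34, 25, 36, 41, 39]
t=12: [27, 49, 39, 17, 66, 72, 69]
t=13: [26, 30, 56, 51, 15, 22, 19]
t=14: [17, 28, 41, 30, 65, 74, 70]
t=15: [41, 43, 51, 48, 67, 53, 48]

Answer: [41, 43, 51, 48, 67, 53, 48]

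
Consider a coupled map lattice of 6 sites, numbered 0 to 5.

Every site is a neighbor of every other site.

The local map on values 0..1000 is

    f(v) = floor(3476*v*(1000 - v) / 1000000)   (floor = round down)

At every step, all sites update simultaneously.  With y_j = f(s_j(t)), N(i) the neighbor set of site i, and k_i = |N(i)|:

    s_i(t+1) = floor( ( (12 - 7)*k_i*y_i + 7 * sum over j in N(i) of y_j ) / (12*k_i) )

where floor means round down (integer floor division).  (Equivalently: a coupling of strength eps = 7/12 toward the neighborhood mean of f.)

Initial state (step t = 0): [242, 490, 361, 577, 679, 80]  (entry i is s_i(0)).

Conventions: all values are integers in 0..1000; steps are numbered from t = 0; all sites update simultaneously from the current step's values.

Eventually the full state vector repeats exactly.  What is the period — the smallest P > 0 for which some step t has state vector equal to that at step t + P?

Answer: 4
Key observation: The state at step 10, [867, 867, 867, 867, 867, 867], reappears at step 14 — and no state repeats earlier — so the cycle the system enters has period 4.

Derivation:
t=0: [242, 490, 361, 577, 679, 80]
t=1: [677, 746, 726, 740, 713, 562]
t=2: [734, 704, 713, 707, 719, 763]
t=3: [689, 702, 698, 701, 696, 674]
t=4: [739, 734, 736, 735, 737, 745]
t=5: [671, 673, 673, 673, 672, 668]
t=6: [766, 765, 765, 765, 765, 767]
t=7: [623, 623, 623, 623, 623, 622]
t=8: [816, 816, 816, 816, 816, 816]
t=9: [521, 521, 521, 521, 521, 521]
t=10: [867, 867, 867, 867, 867, 867]
t=11: [400, 400, 400, 400, 400, 400]
t=12: [834, 834, 834, 834, 834, 834]
t=13: [481, 481, 481, 481, 481, 481]
t=14: [867, 867, 867, 867, 867, 867]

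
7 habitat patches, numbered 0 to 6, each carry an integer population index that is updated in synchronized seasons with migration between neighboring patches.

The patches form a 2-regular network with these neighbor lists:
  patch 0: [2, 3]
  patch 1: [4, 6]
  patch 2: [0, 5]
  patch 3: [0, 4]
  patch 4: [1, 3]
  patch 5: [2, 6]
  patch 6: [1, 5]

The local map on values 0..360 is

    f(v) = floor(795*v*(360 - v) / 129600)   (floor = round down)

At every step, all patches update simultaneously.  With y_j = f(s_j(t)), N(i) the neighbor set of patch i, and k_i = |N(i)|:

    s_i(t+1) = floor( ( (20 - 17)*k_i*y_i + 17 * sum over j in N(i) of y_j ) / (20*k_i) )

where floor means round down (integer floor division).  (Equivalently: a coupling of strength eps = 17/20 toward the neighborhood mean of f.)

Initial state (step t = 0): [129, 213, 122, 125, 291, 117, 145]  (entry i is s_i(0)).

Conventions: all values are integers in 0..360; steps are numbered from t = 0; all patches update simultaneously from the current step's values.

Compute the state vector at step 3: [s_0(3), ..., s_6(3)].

Simulating step by step:
t=0: [129, 213, 122, 125, 291, 117, 145]
t=1: [179, 162, 178, 156, 176, 182, 184]
t=2: [196, 197, 198, 197, 195, 198, 197]
t=3: [196, 196, 196, 196, 196, 196, 196]

Answer: [196, 196, 196, 196, 196, 196, 196]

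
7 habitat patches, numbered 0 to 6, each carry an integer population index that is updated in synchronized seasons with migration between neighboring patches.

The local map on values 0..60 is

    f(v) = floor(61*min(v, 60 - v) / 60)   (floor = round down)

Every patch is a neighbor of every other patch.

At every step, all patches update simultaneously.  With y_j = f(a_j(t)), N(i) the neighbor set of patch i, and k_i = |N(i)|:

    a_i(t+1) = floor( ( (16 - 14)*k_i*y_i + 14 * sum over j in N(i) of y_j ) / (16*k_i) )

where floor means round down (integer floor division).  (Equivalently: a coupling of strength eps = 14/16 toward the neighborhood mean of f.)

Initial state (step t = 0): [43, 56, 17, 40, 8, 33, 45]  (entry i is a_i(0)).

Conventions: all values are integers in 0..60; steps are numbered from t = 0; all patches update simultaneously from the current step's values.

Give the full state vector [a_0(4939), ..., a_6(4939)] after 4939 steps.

Simulating step by step:
t=0: [43, 56, 17, 40, 8, 33, 45]
t=1: [15, 15, 15, 15, 15, 15, 15]
t=2: [15, 15, 15, 15, 15, 15, 15]

Answer: [15, 15, 15, 15, 15, 15, 15]
Key observation: The state at step 1, [15, 15, 15, 15, 15, 15, 15], reappears at step 2: the system is in a cycle of period 1 from step 1 on.  Therefore the state at step 4939 equals the state at step 1 + ((4939 - 1) mod 1) = 1, which is [15, 15, 15, 15, 15, 15, 15].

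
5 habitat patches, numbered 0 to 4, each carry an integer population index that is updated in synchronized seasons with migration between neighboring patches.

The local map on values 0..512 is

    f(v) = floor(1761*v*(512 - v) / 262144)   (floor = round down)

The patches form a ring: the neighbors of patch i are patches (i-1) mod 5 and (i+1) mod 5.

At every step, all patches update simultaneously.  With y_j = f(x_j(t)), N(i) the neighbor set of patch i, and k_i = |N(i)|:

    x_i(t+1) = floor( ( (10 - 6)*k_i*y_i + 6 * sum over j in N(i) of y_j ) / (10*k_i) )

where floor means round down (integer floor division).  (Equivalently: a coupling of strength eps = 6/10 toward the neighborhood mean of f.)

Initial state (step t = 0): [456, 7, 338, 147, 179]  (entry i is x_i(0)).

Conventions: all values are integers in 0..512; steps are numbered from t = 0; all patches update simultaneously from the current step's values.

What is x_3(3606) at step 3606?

Answer: x_3(3606) = 436
Key observation: The state at step 18, [436, 436, 436, 436, 436], reappears at step 22: the system is in a cycle of period 4 from step 18 on.  Therefore the state at step 3606 equals the state at step 18 + ((3606 - 18) mod 4) = 18, which is [436, 436, 436, 436, 436].

Derivation:
t=0: [456, 7, 338, 147, 179]
t=1: [195, 179, 272, 382, 319]
t=2: [409, 415, 395, 388, 389]
t=3: [290, 285, 301, 318, 309]
t=4: [429, 431, 424, 419, 422]
t=5: [242, 240, 248, 255, 252]
t=6: [438, 438, 439, 439, 439]
t=7: [216, 216, 215, 215, 215]
t=8: [428, 428, 428, 428, 428]
t=9: [241, 241, 241, 241, 241]
t=10: [438, 438, 438, 438, 438]
t=11: [217, 217, 217, 217, 217]
t=12: [430, 430, 430, 430, 430]
t=13: [236, 236, 236, 236, 236]
t=14: [437, 437, 437, 437, 437]
t=15: [220, 220, 220, 220, 220]
t=16: [431, 431, 431, 431, 431]
t=17: [234, 234, 234, 234, 234]
t=18: [436, 436, 436, 436, 436]
t=19: [222, 222, 222, 222, 222]
t=20: [432, 432, 432, 432, 432]
t=21: [232, 232, 232, 232, 232]
t=22: [436, 436, 436, 436, 436]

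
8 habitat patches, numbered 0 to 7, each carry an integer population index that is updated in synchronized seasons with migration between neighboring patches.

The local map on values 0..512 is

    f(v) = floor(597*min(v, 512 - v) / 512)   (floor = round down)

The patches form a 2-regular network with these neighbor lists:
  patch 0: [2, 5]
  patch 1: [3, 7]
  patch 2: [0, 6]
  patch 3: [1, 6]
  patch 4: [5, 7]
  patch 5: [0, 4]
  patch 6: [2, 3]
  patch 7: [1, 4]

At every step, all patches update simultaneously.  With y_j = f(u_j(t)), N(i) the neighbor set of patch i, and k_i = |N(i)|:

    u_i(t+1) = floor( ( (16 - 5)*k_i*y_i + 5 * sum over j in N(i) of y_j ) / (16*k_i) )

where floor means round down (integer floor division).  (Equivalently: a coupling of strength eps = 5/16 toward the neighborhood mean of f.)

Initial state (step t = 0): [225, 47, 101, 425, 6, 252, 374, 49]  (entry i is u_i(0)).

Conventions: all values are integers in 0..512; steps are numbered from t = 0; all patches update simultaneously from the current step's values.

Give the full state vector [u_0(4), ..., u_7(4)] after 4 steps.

Answer: [275, 111, 254, 158, 166, 268, 211, 102]

Derivation:
t=0: [225, 47, 101, 425, 6, 252, 374, 49]
t=1: [244, 61, 146, 102, 58, 243, 144, 48]
t=2: [266, 75, 187, 118, 98, 249, 159, 59]
t=3: [276, 91, 223, 136, 134, 261, 182, 78]
t=4: [275, 111, 254, 158, 166, 268, 211, 102]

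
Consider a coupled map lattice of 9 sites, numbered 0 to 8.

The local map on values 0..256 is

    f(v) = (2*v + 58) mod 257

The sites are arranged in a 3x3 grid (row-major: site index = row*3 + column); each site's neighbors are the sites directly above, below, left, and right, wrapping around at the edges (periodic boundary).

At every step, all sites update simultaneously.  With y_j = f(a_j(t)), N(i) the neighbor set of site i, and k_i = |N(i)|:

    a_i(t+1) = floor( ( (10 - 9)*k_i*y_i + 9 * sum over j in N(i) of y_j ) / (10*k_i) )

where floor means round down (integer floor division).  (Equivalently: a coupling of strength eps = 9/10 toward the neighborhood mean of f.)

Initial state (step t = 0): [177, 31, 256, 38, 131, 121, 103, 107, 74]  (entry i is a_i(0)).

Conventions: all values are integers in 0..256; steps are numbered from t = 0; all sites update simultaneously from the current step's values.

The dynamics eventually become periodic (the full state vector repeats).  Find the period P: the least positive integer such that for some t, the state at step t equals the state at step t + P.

Simulating step by step:
t=0: [177, 31, 256, 38, 131, 121, 103, 107, 74]
t=1: [86, 77, 123, 73, 76, 107, 115, 90, 47]
t=2: [134, 184, 141, 129, 171, 139, 188, 159, 89]
t=3: [116, 110, 132, 111, 110, 125, 126, 175, 126]
t=4: [39, 62, 42, 37, 57, 41, 63, 48, 77]
t=5: [157, 154, 164, 155, 154, 162, 161, 184, 160]
t=6: [117, 128, 118, 117, 126, 118, 128, 120, 134]
t=7: [45, 43, 48, 44, 43, 47, 46, 57, 45]
t=8: [148, 153, 148, 148, 152, 148, 153, 149, 156]
t=9: [101, 100, 102, 101, 100, 102, 102, 107, 101]
t=10: [3, 5, 3, 3, 5, 3, 5, 3, 7]
t=11: [65, 65, 66, 65, 65, 66, 66, 68, 65]
t=12: [188, 189, 188, 188, 189, 188, 189, 189, 190]
t=13: [177, 178, 178, 177, 178, 178, 178, 179, 178]
t=14: [156, 157, 156, 156, 157, 156, 156, 157, 157]
t=15: [113, 114, 113, 113, 114, 113, 113, 114, 113]
t=16: [27, 28, 27, 27, 28, 27, 27, 28, 27]
t=17: [112, 113, 112, 112, 113, 112, 112, 113, 112]
t=18: [25, 26, 25, 25, 26, 25, 25, 26, 25]
t=19: [108, 109, 108, 108, 109, 108, 108, 109, 108]
t=20: [17, 18, 17, 17, 18, 17, 17, 18, 17]
t=21: [92, 93, 92, 92, 93, 92, 92, 93, 92]
t=22: [242, 243, 242, 242, 243, 242, 242, 243, 242]
t=23: [28, 29, 28, 28, 29, 28, 28, 29, 28]
t=24: [114, 115, 114, 114, 115, 114, 114, 115, 114]
t=25: [29, 30, 29, 29, 30, 29, 29, 30, 29]
t=26: [116, 117, 116, 116, 117, 116, 116, 117, 116]
t=27: [33, 34, 33, 33, 34, 33, 33, 34, 33]
t=28: [124, 125, 124, 124, 125, 124, 124, 125, 124]
t=29: [49, 50, 49, 49, 50, 49, 49, 50, 49]
t=30: [156, 157, 156, 156, 157, 156, 156, 157, 156]
t=31: [113, 114, 113, 113, 114, 113, 113, 114, 113]

Answer: 16
Key observation: The state at step 15, [113, 114, 113, 113, 114, 113, 113, 114, 113], reappears at step 31 — and no state repeats earlier — so the cycle the system enters has period 16.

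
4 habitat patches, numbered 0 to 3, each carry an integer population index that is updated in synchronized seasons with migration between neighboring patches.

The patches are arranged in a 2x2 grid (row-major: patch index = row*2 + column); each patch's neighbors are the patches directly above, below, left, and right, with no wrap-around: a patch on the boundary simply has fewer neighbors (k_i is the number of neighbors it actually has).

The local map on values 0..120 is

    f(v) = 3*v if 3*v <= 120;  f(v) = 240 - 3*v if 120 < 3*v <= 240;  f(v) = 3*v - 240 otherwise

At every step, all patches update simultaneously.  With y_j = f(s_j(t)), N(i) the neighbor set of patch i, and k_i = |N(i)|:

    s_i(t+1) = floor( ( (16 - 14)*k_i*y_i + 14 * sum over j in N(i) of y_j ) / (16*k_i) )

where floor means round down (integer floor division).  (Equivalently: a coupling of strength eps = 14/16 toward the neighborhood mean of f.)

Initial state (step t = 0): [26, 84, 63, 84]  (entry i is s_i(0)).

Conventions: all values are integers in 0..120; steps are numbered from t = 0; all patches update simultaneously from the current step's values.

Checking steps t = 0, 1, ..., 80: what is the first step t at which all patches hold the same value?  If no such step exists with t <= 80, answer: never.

Answer: 25
Key observation: Synchronization is absorbing here: once all patches are equal they stay equal, and step 25 is the first all-equal step.

Derivation:
t=0: [26, 84, 63, 84]  (not all equal)
t=1: [37, 40, 45, 29]  (not all equal)
t=2: [112, 101, 99, 109]  (not all equal)
t=3: [64, 87, 87, 63]  (not all equal)
t=4: [24, 45, 45, 24]  (not all equal)
t=5: [100, 76, 76, 100]  (not all equal)
t=6: [18, 54, 54, 18]  (not all equal)
t=7: [75, 57, 57, 75]  (not all equal)
t=8: [62, 21, 21, 62]  (not all equal)
t=9: [61, 55, 55, 61]  (not all equal)
t=10: [72, 59, 59, 72]  (not all equal)
t=11: [58, 28, 28, 58]  (not all equal)
t=12: [81, 68, 68, 81]  (not all equal)
t=13: [31, 7, 7, 31]  (not all equal)
t=14: [30, 84, 84, 30]  (not all equal)
t=15: [21, 80, 80, 21]  (not all equal)
t=16: [7, 55, 55, 7]  (not all equal)
t=17: [68, 27, 27, 68]  (not all equal)
t=18: [75, 41, 41, 75]  (not all equal)
t=19: [104, 27, 27, 104]  (not all equal)
t=20: [79, 73, 73, 79]  (not all equal)
t=21: [18, 5, 5, 18]  (not all equal)
t=22: [19, 49, 49, 19]  (not all equal)
t=23: [88, 61, 61, 88]  (not all equal)
t=24: [52, 28, 28, 52]  (not all equal)
t=25: [84, 84, 84, 84]  (all equal)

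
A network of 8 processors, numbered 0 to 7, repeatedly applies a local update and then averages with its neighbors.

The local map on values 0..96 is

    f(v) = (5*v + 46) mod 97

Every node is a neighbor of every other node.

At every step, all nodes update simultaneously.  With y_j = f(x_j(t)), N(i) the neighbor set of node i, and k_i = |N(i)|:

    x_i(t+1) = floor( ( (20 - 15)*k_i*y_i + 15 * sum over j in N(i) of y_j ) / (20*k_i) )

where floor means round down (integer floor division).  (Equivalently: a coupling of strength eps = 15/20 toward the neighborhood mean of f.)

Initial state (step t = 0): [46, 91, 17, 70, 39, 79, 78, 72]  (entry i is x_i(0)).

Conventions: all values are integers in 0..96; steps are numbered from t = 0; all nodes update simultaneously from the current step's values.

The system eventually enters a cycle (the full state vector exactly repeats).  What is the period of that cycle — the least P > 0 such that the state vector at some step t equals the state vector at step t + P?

Simulating step by step:
t=0: [46, 91, 17, 70, 39, 79, 78, 72]
t=1: [44, 35, 37, 33, 39, 40, 39, 35]
t=2: [45, 38, 40, 37, 41, 42, 41, 38]
t=3: [56, 51, 53, 50, 53, 54, 53, 51]
t=4: [20, 16, 18, 16, 18, 19, 18, 16]
t=5: [38, 35, 37, 35, 37, 38, 37, 35]
t=6: [35, 33, 34, 33, 34, 35, 34, 33]
t=7: [22, 20, 21, 20, 21, 22, 21, 20]
t=8: [54, 52, 53, 52, 53, 54, 53, 52]
t=9: [20, 18, 19, 18, 19, 20, 19, 18]
t=10: [44, 42, 43, 42, 43, 44, 43, 42]
t=11: [67, 65, 66, 65, 66, 67, 66, 65]
t=12: [85, 83, 84, 83, 84, 85, 84, 83]
t=13: [78, 76, 77, 76, 77, 78, 77, 76]
t=14: [43, 41, 42, 41, 42, 43, 42, 41]
t=15: [62, 60, 61, 60, 61, 62, 61, 60]
t=16: [60, 58, 59, 58, 59, 60, 59, 58]
t=17: [50, 48, 49, 48, 49, 50, 49, 48]
t=18: [31, 43, 30, 43, 30, 31, 30, 43]
t=19: [24, 33, 23, 33, 23, 24, 23, 33]
t=20: [50, 43, 49, 43, 49, 50, 49, 43]
t=21: [23, 32, 22, 32, 22, 23, 22, 32]
t=22: [45, 38, 44, 38, 44, 45, 44, 38]
t=23: [64, 59, 63, 59, 63, 64, 63, 59]
t=24: [65, 61, 64, 61, 64, 65, 64, 61]
t=25: [71, 69, 71, 69, 71, 71, 71, 69]
t=26: [9, 8, 9, 8, 9, 9, 9, 8]
t=27: [89, 88, 89, 88, 89, 89, 89, 88]
t=28: [4, 3, 4, 3, 4, 4, 4, 3]
t=29: [64, 63, 64, 63, 64, 64, 64, 63]
t=30: [73, 72, 73, 72, 73, 73, 73, 72]
t=31: [21, 20, 21, 20, 21, 21, 21, 20]
t=32: [52, 51, 52, 51, 52, 52, 52, 51]
t=33: [13, 12, 13, 12, 13, 13, 13, 12]
t=34: [12, 11, 12, 11, 12, 12, 12, 11]
t=35: [7, 6, 7, 6, 7, 7, 7, 6]
t=36: [79, 78, 79, 78, 79, 79, 79, 78]
t=37: [51, 50, 51, 50, 51, 51, 51, 50]
t=38: [8, 7, 8, 7, 8, 8, 8, 7]
t=39: [84, 83, 84, 83, 84, 84, 84, 83]
t=40: [76, 75, 76, 75, 76, 76, 76, 75]
t=41: [36, 35, 36, 35, 36, 36, 36, 35]
t=42: [30, 29, 30, 29, 30, 30, 30, 29]
t=43: [31, 44, 31, 44, 31, 31, 31, 44]
t=44: [27, 37, 27, 37, 27, 27, 27, 37]
t=45: [68, 62, 68, 62, 68, 68, 68, 62]
t=46: [85, 81, 85, 81, 85, 85, 85, 81]
t=47: [76, 73, 76, 73, 76, 76, 76, 73]
t=48: [33, 31, 33, 31, 33, 33, 33, 31]
t=49: [13, 12, 13, 12, 13, 13, 13, 12]

Answer: 16
Key observation: The state at step 33, [13, 12, 13, 12, 13, 13, 13, 12], reappears at step 49 — and no state repeats earlier — so the cycle the system enters has period 16.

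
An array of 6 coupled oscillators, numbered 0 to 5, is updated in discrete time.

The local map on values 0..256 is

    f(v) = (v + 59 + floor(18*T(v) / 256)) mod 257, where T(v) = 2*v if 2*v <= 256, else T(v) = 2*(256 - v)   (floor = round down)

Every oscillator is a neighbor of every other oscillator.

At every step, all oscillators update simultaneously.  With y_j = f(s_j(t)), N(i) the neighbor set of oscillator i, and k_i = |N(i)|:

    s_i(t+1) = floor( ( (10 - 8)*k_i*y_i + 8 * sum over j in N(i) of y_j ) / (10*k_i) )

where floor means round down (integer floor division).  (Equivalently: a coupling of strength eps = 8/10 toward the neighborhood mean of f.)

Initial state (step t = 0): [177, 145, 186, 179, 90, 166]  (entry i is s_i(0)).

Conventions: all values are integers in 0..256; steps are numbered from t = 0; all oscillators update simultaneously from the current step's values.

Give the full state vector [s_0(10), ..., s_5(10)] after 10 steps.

Simulating step by step:
t=0: [177, 145, 186, 179, 90, 166]
t=1: [228, 227, 228, 228, 225, 228]
t=2: [32, 32, 32, 32, 32, 32]
t=3: [95, 95, 95, 95, 95, 95]
t=4: [167, 167, 167, 167, 167, 167]
t=5: [238, 238, 238, 238, 238, 238]
t=6: [42, 42, 42, 42, 42, 42]
t=7: [106, 106, 106, 106, 106, 106]
t=8: [179, 179, 179, 179, 179, 179]
t=9: [248, 248, 248, 248, 248, 248]
t=10: [51, 51, 51, 51, 51, 51]

Answer: [51, 51, 51, 51, 51, 51]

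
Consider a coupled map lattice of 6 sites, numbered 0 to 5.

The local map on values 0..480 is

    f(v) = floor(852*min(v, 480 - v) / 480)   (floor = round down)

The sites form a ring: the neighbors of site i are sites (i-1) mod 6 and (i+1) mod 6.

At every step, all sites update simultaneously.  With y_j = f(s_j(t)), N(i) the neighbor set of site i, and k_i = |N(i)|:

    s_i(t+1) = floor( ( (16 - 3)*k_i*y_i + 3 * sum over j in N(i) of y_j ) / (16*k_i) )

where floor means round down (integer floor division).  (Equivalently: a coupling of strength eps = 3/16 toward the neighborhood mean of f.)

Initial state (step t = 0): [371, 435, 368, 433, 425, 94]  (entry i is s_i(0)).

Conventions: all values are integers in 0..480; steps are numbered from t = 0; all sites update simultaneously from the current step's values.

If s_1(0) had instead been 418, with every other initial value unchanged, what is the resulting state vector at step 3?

Answer: [317, 403, 340, 325, 335, 348]
Key observation: This trace re-runs the system from the modified initial state.

Derivation:
t=0: [371, 418, 368, 433, 425, 94]
t=1: [182, 126, 178, 95, 102, 162]
t=2: [310, 241, 292, 183, 189, 280]
t=3: [317, 403, 340, 325, 335, 348]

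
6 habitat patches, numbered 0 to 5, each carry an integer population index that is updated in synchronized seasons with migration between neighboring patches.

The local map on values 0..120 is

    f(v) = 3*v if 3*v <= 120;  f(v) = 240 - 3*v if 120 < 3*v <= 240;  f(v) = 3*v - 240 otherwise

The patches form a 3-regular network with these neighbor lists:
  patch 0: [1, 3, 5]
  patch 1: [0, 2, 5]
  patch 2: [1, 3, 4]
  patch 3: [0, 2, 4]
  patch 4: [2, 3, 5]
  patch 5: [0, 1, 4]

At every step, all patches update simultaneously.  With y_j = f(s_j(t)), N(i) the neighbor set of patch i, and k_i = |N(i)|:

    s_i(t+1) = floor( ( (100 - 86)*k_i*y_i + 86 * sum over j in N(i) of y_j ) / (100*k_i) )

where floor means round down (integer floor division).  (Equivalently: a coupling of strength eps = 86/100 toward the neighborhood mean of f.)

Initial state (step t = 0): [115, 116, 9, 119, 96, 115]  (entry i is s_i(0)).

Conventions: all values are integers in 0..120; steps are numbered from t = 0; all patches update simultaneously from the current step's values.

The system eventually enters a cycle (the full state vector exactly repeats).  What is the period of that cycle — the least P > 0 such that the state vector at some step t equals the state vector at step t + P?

Simulating step by step:
t=0: [115, 116, 9, 119, 96, 115]
t=1: [109, 83, 82, 67, 78, 89]
t=2: [33, 35, 16, 33, 21, 33]
t=3: [100, 85, 83, 74, 79, 90]
t=4: [26, 30, 11, 23, 16, 26]
t=5: [78, 66, 63, 55, 58, 72]
t=6: [41, 29, 59, 45, 52, 36]
t=7: [102, 94, 87, 90, 90, 97]
t=8: [44, 45, 32, 37, 33, 46]
t=9: [106, 102, 103, 102, 102, 103]
t=10: [68, 71, 66, 70, 67, 69]
t=11: [30, 35, 33, 37, 35, 33]
t=12: [102, 97, 105, 99, 103, 99]
t=13: [56, 63, 61, 68, 63, 61]
t=14: [51, 60, 47, 56, 50, 57]
t=15: [69, 81, 77, 89, 81, 77]
t=16: [15, 15, 10, 16, 13, 12]
t=17: [43, 38, 42, 39, 38, 42]
t=18: [114, 113, 114, 113, 114, 113]
t=19: [99, 100, 100, 101, 100, 100]
t=20: [60, 59, 60, 59, 60, 59]
t=21: [62, 61, 61, 60, 61, 61]
t=22: [57, 56, 57, 56, 57, 56]
t=23: [71, 70, 70, 69, 70, 70]
t=24: [30, 29, 30, 29, 30, 29]
t=25: [87, 88, 88, 89, 88, 88]
t=26: [24, 23, 24, 23, 24, 23]
t=27: [69, 70, 70, 71, 70, 70]
t=28: [29, 30, 29, 30, 29, 30]
t=29: [89, 88, 88, 87, 88, 88]
t=30: [23, 24, 23, 24, 23, 24]
t=31: [71, 70, 70, 69, 70, 70]

Answer: 8
Key observation: The state at step 23, [71, 70, 70, 69, 70, 70], reappears at step 31 — and no state repeats earlier — so the cycle the system enters has period 8.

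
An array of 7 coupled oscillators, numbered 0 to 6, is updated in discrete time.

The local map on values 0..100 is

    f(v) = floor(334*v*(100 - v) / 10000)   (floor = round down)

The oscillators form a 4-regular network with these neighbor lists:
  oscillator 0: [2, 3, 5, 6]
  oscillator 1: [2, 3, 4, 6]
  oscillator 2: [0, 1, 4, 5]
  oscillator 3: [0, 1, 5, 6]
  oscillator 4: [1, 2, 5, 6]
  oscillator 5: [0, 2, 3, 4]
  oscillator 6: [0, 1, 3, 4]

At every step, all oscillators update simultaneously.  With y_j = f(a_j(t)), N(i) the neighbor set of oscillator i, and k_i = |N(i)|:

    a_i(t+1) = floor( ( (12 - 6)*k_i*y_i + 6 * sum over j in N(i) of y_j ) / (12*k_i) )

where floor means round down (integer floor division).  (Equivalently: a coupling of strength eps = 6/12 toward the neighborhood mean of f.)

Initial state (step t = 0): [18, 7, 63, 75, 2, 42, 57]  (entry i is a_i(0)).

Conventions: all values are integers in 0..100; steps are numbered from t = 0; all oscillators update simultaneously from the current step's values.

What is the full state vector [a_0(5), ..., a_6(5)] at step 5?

Answer: [51, 51, 51, 51, 51, 51, 51]

Derivation:
t=0: [18, 7, 63, 75, 2, 42, 57]
t=1: [62, 38, 58, 60, 35, 64, 57]
t=2: [78, 78, 78, 79, 77, 77, 79]
t=3: [56, 56, 57, 56, 58, 58, 56]
t=4: [81, 81, 81, 81, 81, 81, 81]
t=5: [51, 51, 51, 51, 51, 51, 51]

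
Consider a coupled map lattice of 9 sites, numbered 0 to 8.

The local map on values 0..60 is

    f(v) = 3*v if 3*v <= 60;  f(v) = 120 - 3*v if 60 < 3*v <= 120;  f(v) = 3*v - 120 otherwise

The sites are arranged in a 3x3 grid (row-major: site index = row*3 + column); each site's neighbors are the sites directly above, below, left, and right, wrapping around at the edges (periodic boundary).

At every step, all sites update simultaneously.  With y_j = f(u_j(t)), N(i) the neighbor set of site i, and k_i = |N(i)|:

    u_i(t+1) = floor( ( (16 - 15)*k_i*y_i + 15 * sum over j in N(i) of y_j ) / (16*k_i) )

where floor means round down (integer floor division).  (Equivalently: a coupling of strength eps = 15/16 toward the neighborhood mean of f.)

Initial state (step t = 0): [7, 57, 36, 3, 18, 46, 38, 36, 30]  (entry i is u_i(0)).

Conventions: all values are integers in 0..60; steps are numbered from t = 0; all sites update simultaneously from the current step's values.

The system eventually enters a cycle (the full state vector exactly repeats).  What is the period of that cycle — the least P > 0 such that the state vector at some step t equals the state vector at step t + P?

Answer: 2
Key observation: The state at step 35, [30, 30, 29, 30, 30, 31, 30, 30, 29], reappears at step 37 — and no state repeats earlier — so the cycle the system enters has period 2.

Derivation:
t=0: [7, 57, 36, 3, 18, 46, 38, 36, 30]
t=1: [19, 26, 28, 23, 24, 25, 17, 33, 13]
t=2: [45, 40, 45, 50, 40, 43, 42, 43, 38]
t=3: [12, 9, 7, 8, 11, 12, 14, 3, 9]
t=4: [28, 24, 30, 35, 24, 26, 25, 30, 27]
t=5: [34, 36, 40, 41, 34, 33, 30, 44, 36]
t=6: [11, 12, 14, 20, 12, 9, 12, 17, 15]
t=7: [42, 40, 35, 34, 43, 44, 46, 39, 39]
t=8: [12, 7, 5, 11, 8, 11, 8, 7, 11]
t=9: [24, 23, 29, 29, 26, 26, 30, 25, 23]
t=10: [37, 42, 47, 40, 42, 39, 43, 43, 38]
t=11: [9, 10, 6, 6, 4, 7, 6, 6, 10]
t=12: [21, 19, 26, 19, 21, 19, 22, 22, 19]
t=13: [52, 52, 56, 56, 56, 53, 56, 56, 52]
t=14: [44, 44, 37, 43, 43, 44, 42, 42, 45]
t=15: [9, 9, 12, 9, 9, 10, 10, 10, 8]
t=16: [29, 29, 27, 28, 28, 28, 27, 27, 31]
t=17: [36, 36, 32, 36, 36, 34, 34, 34, 37]
t=18: [16, 16, 13, 14, 14, 14, 13, 13, 18]
t=19: [42, 42, 47, 42, 42, 44, 45, 45, 40]
t=20: [11, 11, 6, 9, 9, 8, 7, 7, 14]
t=21: [25, 25, 32, 26, 26, 28, 30, 30, 22]
t=22: [35, 35, 43, 38, 38, 40, 41, 41, 31]
t=23: [8, 8, 13, 6, 6, 11, 12, 12, 5]
t=24: [28, 28, 24, 27, 27, 23, 24, 24, 34]
t=25: [42, 42, 36, 43, 43, 36, 36, 36, 46]
t=26: [9, 9, 10, 9, 9, 12, 11, 11, 12]
t=27: [29, 29, 31, 30, 30, 30, 30, 30, 33]
t=28: [30, 30, 29, 30, 30, 27, 28, 28, 28]
t=29: [32, 32, 33, 33, 33, 32, 33, 33, 36]
t=30: [21, 21, 21, 22, 22, 19, 19, 19, 21]
t=31: [56, 56, 57, 56, 56, 55, 56, 56, 57]
t=32: [48, 48, 48, 47, 47, 49, 48, 48, 48]
t=33: [23, 23, 24, 23, 23, 22, 23, 23, 24]
t=34: [50, 50, 50, 51, 51, 49, 50, 50, 50]
t=35: [30, 30, 29, 30, 30, 31, 30, 30, 29]
t=36: [30, 30, 30, 29, 29, 31, 30, 30, 30]
t=37: [30, 30, 29, 30, 30, 31, 30, 30, 29]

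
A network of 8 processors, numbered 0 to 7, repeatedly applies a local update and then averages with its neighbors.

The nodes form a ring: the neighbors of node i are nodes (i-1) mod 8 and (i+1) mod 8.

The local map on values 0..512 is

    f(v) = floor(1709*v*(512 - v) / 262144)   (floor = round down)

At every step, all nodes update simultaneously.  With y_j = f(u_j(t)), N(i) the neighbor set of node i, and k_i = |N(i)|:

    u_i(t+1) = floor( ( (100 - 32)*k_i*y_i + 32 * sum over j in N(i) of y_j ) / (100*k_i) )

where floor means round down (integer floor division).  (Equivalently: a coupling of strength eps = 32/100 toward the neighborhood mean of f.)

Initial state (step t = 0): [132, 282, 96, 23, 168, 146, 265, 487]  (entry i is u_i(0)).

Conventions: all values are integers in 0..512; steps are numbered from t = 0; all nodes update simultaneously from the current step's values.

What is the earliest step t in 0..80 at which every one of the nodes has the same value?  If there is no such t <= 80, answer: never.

Answer: 12
Key observation: Synchronization is absorbing here: once all nodes are equal they stay equal, and step 12 is the first all-equal step.

Derivation:
t=0: [132, 282, 96, 23, 168, 146, 265, 487]  (not all equal)
t=1: [302, 380, 256, 151, 323, 364, 358, 174]  (not all equal)
t=2: [394, 356, 399, 373, 382, 359, 361, 383]  (not all equal)
t=3: [315, 341, 311, 328, 331, 351, 350, 324]  (not all equal)
t=4: [399, 388, 400, 394, 386, 371, 373, 393]  (not all equal)
t=5: [297, 306, 297, 303, 318, 336, 333, 307]  (not all equal)
t=6: [414, 411, 414, 411, 400, 388, 391, 407]  (not all equal)
t=7: [267, 268, 265, 272, 291, 308, 304, 280]  (not all equal)
t=8: [425, 426, 425, 424, 418, 411, 413, 421]  (not all equal)
t=9: [241, 238, 240, 244, 256, 267, 263, 250]  (not all equal)
t=10: [425, 425, 425, 426, 426, 426, 426, 426]  (not all equal)
t=11: [240, 241, 240, 238, 238, 238, 238, 238]  (not all equal)
t=12: [425, 425, 425, 425, 425, 425, 425, 425]  (all equal)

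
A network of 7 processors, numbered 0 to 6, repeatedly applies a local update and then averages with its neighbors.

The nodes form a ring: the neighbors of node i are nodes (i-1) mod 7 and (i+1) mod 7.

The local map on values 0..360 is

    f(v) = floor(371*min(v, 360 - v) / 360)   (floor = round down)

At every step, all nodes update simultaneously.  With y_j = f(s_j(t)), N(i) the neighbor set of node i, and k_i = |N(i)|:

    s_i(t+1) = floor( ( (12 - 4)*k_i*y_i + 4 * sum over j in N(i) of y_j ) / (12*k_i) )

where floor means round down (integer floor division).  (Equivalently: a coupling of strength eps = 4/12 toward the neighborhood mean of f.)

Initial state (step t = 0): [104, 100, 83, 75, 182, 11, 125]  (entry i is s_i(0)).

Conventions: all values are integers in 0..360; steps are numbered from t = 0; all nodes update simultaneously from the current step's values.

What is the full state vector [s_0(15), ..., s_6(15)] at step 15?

Answer: [136, 136, 136, 136, 136, 136, 136]

Derivation:
t=0: [104, 100, 83, 75, 182, 11, 125]
t=1: [109, 100, 86, 96, 136, 59, 105]
t=2: [109, 102, 92, 103, 119, 81, 100]
t=3: [109, 104, 97, 106, 112, 92, 101]
t=4: [109, 106, 102, 108, 110, 99, 103]
t=5: [110, 108, 106, 110, 110, 104, 106]
t=6: [112, 111, 110, 112, 112, 108, 109]
t=7: [114, 114, 113, 114, 114, 111, 112]
t=8: [116, 116, 116, 116, 116, 114, 115]
t=9: [118, 119, 119, 119, 118, 117, 118]
t=10: [121, 121, 122, 121, 121, 120, 120]
t=11: [123, 124, 124, 124, 123, 123, 123]
t=12: [126, 126, 127, 126, 126, 126, 126]
t=13: [129, 129, 129, 129, 129, 129, 129]
t=14: [132, 132, 132, 132, 132, 132, 132]
t=15: [136, 136, 136, 136, 136, 136, 136]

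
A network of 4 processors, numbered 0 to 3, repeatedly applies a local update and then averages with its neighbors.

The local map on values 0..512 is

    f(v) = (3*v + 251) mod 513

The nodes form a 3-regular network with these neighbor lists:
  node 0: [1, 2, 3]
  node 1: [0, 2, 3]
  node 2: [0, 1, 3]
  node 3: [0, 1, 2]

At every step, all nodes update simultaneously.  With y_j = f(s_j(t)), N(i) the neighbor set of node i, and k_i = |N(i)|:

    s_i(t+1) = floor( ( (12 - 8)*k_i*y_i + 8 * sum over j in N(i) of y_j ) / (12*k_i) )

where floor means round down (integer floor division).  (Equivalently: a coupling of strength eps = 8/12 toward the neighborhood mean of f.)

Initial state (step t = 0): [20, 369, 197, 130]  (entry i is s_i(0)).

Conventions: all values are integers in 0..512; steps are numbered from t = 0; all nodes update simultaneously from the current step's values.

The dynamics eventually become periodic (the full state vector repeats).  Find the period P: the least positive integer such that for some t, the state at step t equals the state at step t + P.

Simulating step by step:
t=0: [20, 369, 197, 130]
t=1: [279, 281, 281, 258]
t=2: [164, 165, 165, 214]
t=3: [264, 265, 265, 281]
t=4: [29, 30, 30, 35]
t=5: [343, 343, 343, 345]
t=6: [255, 255, 255, 256]
t=7: [503, 503, 503, 504]
t=8: [221, 221, 221, 222]
t=9: [401, 401, 401, 402]
t=10: [428, 428, 428, 429]
t=11: [509, 509, 509, 510]
t=12: [239, 239, 239, 240]
t=13: [455, 455, 455, 456]
t=14: [77, 77, 77, 78]
t=15: [482, 482, 482, 483]
t=16: [158, 158, 158, 159]
t=17: [212, 212, 212, 213]
t=18: [374, 374, 374, 375]
t=19: [347, 347, 347, 348]
t=20: [266, 266, 266, 267]
t=21: [23, 23, 23, 24]
t=22: [320, 320, 320, 321]
t=23: [185, 185, 185, 186]
t=24: [293, 293, 293, 294]
t=25: [104, 104, 104, 105]
t=26: [50, 50, 50, 51]
t=27: [401, 401, 401, 402]

Answer: 18
Key observation: The state at step 9, [401, 401, 401, 402], reappears at step 27 — and no state repeats earlier — so the cycle the system enters has period 18.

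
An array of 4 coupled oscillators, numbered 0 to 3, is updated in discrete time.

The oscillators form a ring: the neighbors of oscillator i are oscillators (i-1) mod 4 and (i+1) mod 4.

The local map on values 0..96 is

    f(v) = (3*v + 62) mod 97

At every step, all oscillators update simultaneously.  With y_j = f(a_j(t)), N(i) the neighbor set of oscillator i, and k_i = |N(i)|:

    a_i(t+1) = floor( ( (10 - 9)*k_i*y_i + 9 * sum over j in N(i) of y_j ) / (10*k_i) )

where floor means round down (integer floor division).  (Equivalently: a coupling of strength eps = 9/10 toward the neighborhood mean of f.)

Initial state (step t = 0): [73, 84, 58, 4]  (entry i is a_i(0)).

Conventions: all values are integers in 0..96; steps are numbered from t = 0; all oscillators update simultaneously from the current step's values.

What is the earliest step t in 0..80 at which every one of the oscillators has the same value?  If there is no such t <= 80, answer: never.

Simulating step by step:
t=0: [73, 84, 58, 4]  (not all equal)
t=1: [52, 60, 47, 65]  (not all equal)
t=2: [52, 19, 50, 21]  (not all equal)
t=3: [24, 21, 24, 21]  (not all equal)
t=4: [28, 36, 28, 36]  (not all equal)
t=5: [70, 51, 70, 51]  (not all equal)
t=6: [26, 72, 26, 72]  (not all equal)
t=7: [79, 47, 79, 47]  (not all equal)
t=8: [8, 8, 8, 8]  (all equal)

Answer: 8
Key observation: Synchronization is absorbing here: once all oscillators are equal they stay equal, and step 8 is the first all-equal step.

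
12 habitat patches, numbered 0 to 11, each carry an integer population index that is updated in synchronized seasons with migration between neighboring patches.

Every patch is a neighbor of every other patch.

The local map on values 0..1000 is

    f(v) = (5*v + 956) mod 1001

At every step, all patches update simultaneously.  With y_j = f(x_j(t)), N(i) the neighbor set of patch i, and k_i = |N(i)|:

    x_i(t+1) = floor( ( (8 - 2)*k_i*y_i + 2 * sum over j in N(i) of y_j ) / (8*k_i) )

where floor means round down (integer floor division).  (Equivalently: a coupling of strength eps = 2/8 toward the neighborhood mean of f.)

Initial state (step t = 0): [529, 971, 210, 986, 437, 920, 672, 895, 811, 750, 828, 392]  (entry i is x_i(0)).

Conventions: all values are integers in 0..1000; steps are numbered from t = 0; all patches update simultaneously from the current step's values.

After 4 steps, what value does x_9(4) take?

Answer: x_9(4) = 282

Derivation:
t=0: [529, 971, 210, 986, 437, 920, 672, 895, 811, 750, 828, 392]
t=1: [558, 709, 126, 764, 223, 524, 350, 433, 127, 633, 189, 788]
t=2: [689, 510, 574, 710, 199, 565, 661, 234, 578, 234, 803, 797]
t=3: [452, 529, 762, 528, 854, 729, 350, 253, 776, 253, 867, 845]
t=4: [278, 558, 677, 554, 283, 557, 635, 282, 728, 282, 331, 251]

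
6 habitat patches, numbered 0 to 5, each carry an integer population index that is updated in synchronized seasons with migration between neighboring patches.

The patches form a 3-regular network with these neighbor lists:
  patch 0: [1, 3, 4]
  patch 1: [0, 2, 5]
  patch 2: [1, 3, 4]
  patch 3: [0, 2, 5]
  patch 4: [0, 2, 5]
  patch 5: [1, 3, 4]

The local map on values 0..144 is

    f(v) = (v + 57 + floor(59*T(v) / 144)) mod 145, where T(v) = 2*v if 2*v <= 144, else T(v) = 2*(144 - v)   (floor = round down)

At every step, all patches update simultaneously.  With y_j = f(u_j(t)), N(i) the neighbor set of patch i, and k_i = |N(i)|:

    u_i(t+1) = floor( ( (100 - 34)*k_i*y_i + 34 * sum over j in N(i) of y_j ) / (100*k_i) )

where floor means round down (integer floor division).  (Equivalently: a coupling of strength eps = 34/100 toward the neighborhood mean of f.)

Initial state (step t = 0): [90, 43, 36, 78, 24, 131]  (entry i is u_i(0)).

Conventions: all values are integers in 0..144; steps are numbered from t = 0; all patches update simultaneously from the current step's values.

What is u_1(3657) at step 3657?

Simulating step by step:
t=0: [90, 43, 36, 78, 24, 131]
t=1: [61, 114, 112, 54, 91, 66]
t=2: [26, 44, 45, 18, 42, 33]
t=3: [109, 131, 131, 99, 128, 117]
t=4: [49, 52, 52, 48, 52, 51]
t=5: [18, 5, 21, 96, 5, 20]
t=6: [79, 74, 82, 62, 74, 81]
t=7: [41, 43, 41, 30, 43, 41]
t=8: [129, 133, 129, 117, 133, 129]
t=9: [53, 53, 53, 51, 53, 53]
t=10: [7, 8, 7, 5, 8, 7]
t=11: [69, 70, 69, 67, 70, 69]
t=12: [37, 38, 37, 34, 38, 37]
t=13: [123, 125, 123, 120, 125, 123]
t=14: [51, 52, 51, 51, 52, 51]
t=15: [4, 5, 4, 4, 5, 4]
t=16: [64, 65, 64, 64, 65, 64]
t=17: [28, 29, 28, 28, 29, 28]
t=18: [107, 108, 107, 107, 108, 107]
t=19: [49, 49, 49, 49, 49, 49]
t=20: [1, 1, 1, 1, 1, 1]
t=21: [58, 58, 58, 58, 58, 58]
t=22: [17, 17, 17, 17, 17, 17]
t=23: [87, 87, 87, 87, 87, 87]
t=24: [45, 45, 45, 45, 45, 45]
t=25: [138, 138, 138, 138, 138, 138]
t=26: [54, 54, 54, 54, 54, 54]
t=27: [10, 10, 10, 10, 10, 10]
t=28: [75, 75, 75, 75, 75, 75]
t=29: [43, 43, 43, 43, 43, 43]
t=30: [135, 135, 135, 135, 135, 135]
t=31: [54, 54, 54, 54, 54, 54]

Answer: u_1(3657) = 10
Key observation: The state at step 26, [54, 54, 54, 54, 54, 54], reappears at step 31: the system is in a cycle of period 5 from step 26 on.  Therefore the state at step 3657 equals the state at step 26 + ((3657 - 26) mod 5) = 27, which is [10, 10, 10, 10, 10, 10].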